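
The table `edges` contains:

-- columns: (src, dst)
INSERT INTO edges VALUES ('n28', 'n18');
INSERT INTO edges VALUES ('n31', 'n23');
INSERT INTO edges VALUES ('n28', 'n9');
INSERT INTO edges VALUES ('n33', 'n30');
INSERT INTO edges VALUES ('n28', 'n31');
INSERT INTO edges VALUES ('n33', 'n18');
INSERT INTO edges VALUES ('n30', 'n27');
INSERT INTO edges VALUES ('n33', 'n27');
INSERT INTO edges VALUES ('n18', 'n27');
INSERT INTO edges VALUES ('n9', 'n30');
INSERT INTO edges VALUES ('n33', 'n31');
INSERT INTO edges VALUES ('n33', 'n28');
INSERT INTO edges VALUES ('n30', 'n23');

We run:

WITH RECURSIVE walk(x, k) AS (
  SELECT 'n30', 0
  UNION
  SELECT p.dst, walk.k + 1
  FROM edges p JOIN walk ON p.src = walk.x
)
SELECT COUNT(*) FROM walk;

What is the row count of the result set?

Base: (n30, k=0).
Iteration 1: edges from {n30} -> (n23, k=1), (n27, k=1).
Iteration 2: no outgoing edges from {n23,n27}; recursion stops.
Total rows emitted: 3.

3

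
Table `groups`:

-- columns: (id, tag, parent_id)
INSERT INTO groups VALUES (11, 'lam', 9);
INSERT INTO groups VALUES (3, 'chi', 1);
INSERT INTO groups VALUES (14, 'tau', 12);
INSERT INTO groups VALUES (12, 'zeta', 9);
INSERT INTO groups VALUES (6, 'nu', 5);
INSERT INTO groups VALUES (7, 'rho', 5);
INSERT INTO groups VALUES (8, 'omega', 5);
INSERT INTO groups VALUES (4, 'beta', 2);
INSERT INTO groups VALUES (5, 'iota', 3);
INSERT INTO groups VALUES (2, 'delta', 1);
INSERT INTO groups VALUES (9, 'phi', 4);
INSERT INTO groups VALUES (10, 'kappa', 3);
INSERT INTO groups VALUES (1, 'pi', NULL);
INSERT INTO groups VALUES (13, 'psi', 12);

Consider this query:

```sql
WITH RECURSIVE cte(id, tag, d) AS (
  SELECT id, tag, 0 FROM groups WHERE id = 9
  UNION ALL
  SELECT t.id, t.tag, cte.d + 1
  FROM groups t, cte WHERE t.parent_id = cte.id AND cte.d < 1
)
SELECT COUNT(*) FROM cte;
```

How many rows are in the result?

Base: id=9 (phi) at d 0.
Iteration 1: rows with parent_id in {9} -> lam (id 11, d 1), zeta (id 12, d 1).
Iteration 2: d < 1 fails for all current rows; recursion stops.
Total rows emitted: 3.

3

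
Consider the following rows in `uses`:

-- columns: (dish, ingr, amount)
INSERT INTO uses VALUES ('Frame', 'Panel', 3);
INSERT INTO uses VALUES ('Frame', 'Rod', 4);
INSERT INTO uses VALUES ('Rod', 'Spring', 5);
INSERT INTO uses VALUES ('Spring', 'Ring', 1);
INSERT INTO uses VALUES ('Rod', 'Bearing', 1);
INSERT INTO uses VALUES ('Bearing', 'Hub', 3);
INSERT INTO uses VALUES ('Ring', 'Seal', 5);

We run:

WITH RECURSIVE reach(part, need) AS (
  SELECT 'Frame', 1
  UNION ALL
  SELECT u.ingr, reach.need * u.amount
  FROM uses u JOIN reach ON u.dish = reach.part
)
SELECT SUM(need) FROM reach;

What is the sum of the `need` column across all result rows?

Base: (Frame, need=1).
Iteration 1: components of {Frame} -> Panel = 1*3 = 3, Rod = 1*4 = 4.
Iteration 2: components of {Panel,Rod} -> Bearing = 4*1 = 4, Spring = 4*5 = 20.
Iteration 3: components of {Bearing,Spring} -> Hub = 4*3 = 12, Ring = 20*1 = 20.
Iteration 4: components of {Hub,Ring} -> Seal = 20*5 = 100.
Iteration 5: no further components; recursion stops.
SUM(need) = 1 + 3 + 4 + 20 + 4 + 20 + 12 + 100 = 164.

164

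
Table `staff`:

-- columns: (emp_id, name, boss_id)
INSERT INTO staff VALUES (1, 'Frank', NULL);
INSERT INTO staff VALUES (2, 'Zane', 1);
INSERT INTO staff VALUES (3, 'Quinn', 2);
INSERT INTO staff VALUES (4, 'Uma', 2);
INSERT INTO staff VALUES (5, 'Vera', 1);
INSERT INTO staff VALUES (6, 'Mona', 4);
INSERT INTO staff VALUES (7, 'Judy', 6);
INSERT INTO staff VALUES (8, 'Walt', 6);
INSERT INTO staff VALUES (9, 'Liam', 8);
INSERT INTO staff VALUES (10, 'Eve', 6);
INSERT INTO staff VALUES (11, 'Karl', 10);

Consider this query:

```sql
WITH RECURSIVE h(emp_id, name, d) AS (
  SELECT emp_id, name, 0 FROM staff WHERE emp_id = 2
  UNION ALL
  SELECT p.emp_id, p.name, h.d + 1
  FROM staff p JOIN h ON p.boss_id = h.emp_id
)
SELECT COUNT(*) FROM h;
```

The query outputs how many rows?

Base: emp_id=2 (Zane) at d 0.
Iteration 1: rows with boss_id in {2} -> Quinn (id 3, d 1), Uma (id 4, d 1).
Iteration 2: rows with boss_id in {3,4} -> Mona (id 6, d 2).
Iteration 3: rows with boss_id in {6} -> Judy (id 7, d 3), Walt (id 8, d 3), Eve (id 10, d 3).
Iteration 4: rows with boss_id in {7,8,10} -> Liam (id 9, d 4), Karl (id 11, d 4).
Iteration 5: no rows with boss_id in {9,11}; recursion stops.
Total rows emitted: 9.

9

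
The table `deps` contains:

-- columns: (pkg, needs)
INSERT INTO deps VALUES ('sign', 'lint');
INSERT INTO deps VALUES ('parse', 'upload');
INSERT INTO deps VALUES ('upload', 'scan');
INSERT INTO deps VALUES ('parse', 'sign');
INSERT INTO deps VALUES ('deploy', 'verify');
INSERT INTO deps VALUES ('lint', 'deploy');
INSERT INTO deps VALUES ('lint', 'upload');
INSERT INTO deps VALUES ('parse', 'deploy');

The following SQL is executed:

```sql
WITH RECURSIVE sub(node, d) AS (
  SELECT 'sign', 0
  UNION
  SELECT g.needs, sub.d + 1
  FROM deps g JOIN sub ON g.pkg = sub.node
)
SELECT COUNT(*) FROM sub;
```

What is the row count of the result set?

Base: (sign, d=0).
Iteration 1: edges from {sign} -> (lint, d=1).
Iteration 2: edges from {lint} -> (deploy, d=2), (upload, d=2).
Iteration 3: edges from {deploy,upload} -> (scan, d=3), (verify, d=3).
Iteration 4: no outgoing edges from {scan,verify}; recursion stops.
Total rows emitted: 6.

6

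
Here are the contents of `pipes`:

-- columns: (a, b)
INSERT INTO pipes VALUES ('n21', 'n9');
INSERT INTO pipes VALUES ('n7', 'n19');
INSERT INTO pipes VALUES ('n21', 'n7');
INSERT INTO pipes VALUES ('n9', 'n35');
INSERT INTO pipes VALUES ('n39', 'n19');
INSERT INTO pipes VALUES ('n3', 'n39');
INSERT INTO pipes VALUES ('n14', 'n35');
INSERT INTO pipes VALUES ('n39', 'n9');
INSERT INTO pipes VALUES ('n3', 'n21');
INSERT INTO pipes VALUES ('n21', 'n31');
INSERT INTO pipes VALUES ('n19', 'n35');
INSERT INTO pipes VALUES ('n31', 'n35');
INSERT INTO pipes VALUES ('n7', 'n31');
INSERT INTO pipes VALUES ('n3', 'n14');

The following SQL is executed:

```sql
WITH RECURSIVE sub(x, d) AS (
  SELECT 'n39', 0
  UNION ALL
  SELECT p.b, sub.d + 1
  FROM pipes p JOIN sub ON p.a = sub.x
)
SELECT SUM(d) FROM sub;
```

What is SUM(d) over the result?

Base: (n39, d=0).
Iteration 1: edges from {n39} -> (n19, d=1), (n9, d=1).
Iteration 2: edges from {n19,n9} -> (n35, d=2) x2. [UNION ALL keeps all 2 new rows, including repeats]
Iteration 3: no outgoing edges from {n35}; recursion stops.
SUM(d) = 0 + 1 + 1 + 2 + 2 = 6.

6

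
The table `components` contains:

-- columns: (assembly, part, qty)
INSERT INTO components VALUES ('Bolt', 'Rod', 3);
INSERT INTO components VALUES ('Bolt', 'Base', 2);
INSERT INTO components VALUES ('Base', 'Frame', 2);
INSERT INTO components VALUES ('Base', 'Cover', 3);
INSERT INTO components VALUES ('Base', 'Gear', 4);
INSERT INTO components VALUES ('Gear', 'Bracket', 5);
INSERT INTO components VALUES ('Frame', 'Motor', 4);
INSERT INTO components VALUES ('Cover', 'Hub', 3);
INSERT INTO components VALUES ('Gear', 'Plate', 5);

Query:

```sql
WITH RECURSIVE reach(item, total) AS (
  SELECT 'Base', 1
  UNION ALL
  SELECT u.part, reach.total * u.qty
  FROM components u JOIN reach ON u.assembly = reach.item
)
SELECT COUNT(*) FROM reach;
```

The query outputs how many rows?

8

Base: (Base, total=1).
Iteration 1: components of {Base} -> Cover = 1*3 = 3, Frame = 1*2 = 2, Gear = 1*4 = 4.
Iteration 2: components of {Cover,Frame,Gear} -> Bracket = 4*5 = 20, Hub = 3*3 = 9, Motor = 2*4 = 8, Plate = 4*5 = 20.
Iteration 3: no further components; recursion stops.
Total rows emitted: 8.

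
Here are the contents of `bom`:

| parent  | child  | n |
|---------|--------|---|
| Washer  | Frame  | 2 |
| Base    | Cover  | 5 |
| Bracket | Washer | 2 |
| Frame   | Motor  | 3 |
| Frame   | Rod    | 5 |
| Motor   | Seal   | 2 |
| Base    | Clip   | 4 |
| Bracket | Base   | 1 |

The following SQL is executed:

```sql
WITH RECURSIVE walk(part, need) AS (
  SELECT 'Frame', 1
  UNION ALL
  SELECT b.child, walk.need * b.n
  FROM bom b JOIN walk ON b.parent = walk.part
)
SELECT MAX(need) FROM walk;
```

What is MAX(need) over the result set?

Base: (Frame, need=1).
Iteration 1: components of {Frame} -> Motor = 1*3 = 3, Rod = 1*5 = 5.
Iteration 2: components of {Motor,Rod} -> Seal = 3*2 = 6.
Iteration 3: no further components; recursion stops.
need values: 1, 5, 3, 6; the maximum is 6.

6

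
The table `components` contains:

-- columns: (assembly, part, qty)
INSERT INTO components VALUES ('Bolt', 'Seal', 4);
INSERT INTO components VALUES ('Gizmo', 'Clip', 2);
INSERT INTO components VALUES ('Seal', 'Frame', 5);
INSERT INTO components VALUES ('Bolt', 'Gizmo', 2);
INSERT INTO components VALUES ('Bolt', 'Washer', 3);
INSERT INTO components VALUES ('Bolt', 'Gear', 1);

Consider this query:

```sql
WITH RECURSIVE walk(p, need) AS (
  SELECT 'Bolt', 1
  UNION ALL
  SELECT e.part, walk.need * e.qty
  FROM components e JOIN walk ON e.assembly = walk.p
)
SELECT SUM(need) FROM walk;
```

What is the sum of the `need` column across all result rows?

35

Base: (Bolt, need=1).
Iteration 1: components of {Bolt} -> Gear = 1*1 = 1, Gizmo = 1*2 = 2, Seal = 1*4 = 4, Washer = 1*3 = 3.
Iteration 2: components of {Gear,Gizmo,Seal,Washer} -> Clip = 2*2 = 4, Frame = 4*5 = 20.
Iteration 3: no further components; recursion stops.
SUM(need) = 1 + 2 + 4 + 1 + 3 + 4 + 20 = 35.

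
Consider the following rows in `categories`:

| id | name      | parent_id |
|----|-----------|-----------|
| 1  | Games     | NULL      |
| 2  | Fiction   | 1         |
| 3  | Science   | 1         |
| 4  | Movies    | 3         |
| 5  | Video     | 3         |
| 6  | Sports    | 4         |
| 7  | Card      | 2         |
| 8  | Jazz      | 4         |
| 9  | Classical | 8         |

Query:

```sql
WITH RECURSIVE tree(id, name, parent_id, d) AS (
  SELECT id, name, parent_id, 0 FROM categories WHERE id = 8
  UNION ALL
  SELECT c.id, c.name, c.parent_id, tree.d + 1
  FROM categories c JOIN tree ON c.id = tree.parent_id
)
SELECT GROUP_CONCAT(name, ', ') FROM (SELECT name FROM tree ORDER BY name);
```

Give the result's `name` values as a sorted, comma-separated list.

Games, Jazz, Movies, Science

Base: id=8 (Jazz), parent_id=4, d 0.
Iteration 1: join on id=4 -> Movies (id 4, parent_id=3, d 1).
Iteration 2: join on id=3 -> Science (id 3, parent_id=1, d 2).
Iteration 3: join on id=1 -> Games (id 1, parent_id=NULL, d 3).
Iteration 4: parent_id is NULL; no match; recursion stops.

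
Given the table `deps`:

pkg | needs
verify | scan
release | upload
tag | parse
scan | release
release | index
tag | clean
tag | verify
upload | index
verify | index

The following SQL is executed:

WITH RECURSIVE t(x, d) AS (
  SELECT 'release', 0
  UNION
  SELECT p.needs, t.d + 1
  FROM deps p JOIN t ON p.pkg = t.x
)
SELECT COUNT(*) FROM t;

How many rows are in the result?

4

Base: (release, d=0).
Iteration 1: edges from {release} -> (index, d=1), (upload, d=1).
Iteration 2: edges from {index,upload} -> (index, d=2).
Iteration 3: no outgoing edges from {index}; recursion stops.
Total rows emitted: 4.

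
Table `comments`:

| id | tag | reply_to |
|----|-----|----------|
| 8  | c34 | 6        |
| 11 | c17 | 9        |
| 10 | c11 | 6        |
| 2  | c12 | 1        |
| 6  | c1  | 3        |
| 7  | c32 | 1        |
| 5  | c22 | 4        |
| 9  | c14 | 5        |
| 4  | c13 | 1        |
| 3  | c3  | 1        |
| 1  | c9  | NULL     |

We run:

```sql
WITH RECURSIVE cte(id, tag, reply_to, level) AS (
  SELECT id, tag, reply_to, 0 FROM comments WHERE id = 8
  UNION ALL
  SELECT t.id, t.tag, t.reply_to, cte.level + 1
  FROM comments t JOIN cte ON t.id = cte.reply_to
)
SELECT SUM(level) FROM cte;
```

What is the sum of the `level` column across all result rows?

Base: id=8 (c34), reply_to=6, level 0.
Iteration 1: join on id=6 -> c1 (id 6, reply_to=3, level 1).
Iteration 2: join on id=3 -> c3 (id 3, reply_to=1, level 2).
Iteration 3: join on id=1 -> c9 (id 1, reply_to=NULL, level 3).
Iteration 4: reply_to is NULL; no match; recursion stops.
SUM(level) = 0 + 1 + 2 + 3 = 6.

6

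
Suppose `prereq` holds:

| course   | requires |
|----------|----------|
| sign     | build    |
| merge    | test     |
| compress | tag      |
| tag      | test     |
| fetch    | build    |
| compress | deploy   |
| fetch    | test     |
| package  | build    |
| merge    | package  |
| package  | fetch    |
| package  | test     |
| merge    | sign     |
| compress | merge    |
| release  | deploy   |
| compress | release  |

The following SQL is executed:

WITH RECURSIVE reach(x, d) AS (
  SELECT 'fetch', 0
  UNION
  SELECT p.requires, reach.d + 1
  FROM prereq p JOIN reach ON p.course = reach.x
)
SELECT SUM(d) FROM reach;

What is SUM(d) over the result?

Base: (fetch, d=0).
Iteration 1: edges from {fetch} -> (build, d=1), (test, d=1).
Iteration 2: no outgoing edges from {build,test}; recursion stops.
SUM(d) = 0 + 1 + 1 = 2.

2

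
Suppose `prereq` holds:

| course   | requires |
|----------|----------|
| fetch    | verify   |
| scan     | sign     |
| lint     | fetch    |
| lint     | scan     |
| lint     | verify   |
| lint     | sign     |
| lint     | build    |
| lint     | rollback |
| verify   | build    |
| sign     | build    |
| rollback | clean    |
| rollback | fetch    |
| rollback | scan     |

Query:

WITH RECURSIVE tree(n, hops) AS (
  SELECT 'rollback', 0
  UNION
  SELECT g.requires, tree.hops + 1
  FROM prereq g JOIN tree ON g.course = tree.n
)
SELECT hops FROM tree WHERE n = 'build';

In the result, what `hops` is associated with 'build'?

3

Base: (rollback, hops=0).
Iteration 1: edges from {rollback} -> (clean, hops=1), (fetch, hops=1), (scan, hops=1).
Iteration 2: edges from {clean,fetch,scan} -> (sign, hops=2), (verify, hops=2).
Iteration 3: edges from {sign,verify} -> (build, hops=3). [UNION drops 1 duplicate row(s)]
Iteration 4: no outgoing edges from {build}; recursion stops.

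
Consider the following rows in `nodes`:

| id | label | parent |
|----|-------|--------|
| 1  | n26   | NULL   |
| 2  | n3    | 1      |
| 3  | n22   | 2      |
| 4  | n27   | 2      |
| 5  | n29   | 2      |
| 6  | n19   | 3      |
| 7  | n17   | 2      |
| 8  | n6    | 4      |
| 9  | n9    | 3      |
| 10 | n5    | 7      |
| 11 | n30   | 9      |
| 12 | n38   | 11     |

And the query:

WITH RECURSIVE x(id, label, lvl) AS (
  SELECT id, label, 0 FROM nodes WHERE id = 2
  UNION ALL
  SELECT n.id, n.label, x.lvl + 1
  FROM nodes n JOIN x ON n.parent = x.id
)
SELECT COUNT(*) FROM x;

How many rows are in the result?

11

Base: id=2 (n3) at lvl 0.
Iteration 1: rows with parent in {2} -> n22 (id 3, lvl 1), n27 (id 4, lvl 1), n29 (id 5, lvl 1), n17 (id 7, lvl 1).
Iteration 2: rows with parent in {3,4,5,7} -> n19 (id 6, lvl 2), n6 (id 8, lvl 2), n9 (id 9, lvl 2), n5 (id 10, lvl 2).
Iteration 3: rows with parent in {6,8,9,10} -> n30 (id 11, lvl 3).
Iteration 4: rows with parent in {11} -> n38 (id 12, lvl 4).
Iteration 5: no rows with parent in {12}; recursion stops.
Total rows emitted: 11.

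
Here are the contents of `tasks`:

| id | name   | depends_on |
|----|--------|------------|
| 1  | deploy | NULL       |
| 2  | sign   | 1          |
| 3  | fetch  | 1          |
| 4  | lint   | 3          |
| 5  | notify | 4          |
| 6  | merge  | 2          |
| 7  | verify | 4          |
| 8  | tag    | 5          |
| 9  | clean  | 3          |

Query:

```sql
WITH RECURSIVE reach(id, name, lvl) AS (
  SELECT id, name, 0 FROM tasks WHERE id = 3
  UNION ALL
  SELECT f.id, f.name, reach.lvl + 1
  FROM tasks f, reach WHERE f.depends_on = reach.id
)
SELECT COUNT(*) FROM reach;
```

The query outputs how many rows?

6

Base: id=3 (fetch) at lvl 0.
Iteration 1: rows with depends_on in {3} -> lint (id 4, lvl 1), clean (id 9, lvl 1).
Iteration 2: rows with depends_on in {4,9} -> notify (id 5, lvl 2), verify (id 7, lvl 2).
Iteration 3: rows with depends_on in {5,7} -> tag (id 8, lvl 3).
Iteration 4: no rows with depends_on in {8}; recursion stops.
Total rows emitted: 6.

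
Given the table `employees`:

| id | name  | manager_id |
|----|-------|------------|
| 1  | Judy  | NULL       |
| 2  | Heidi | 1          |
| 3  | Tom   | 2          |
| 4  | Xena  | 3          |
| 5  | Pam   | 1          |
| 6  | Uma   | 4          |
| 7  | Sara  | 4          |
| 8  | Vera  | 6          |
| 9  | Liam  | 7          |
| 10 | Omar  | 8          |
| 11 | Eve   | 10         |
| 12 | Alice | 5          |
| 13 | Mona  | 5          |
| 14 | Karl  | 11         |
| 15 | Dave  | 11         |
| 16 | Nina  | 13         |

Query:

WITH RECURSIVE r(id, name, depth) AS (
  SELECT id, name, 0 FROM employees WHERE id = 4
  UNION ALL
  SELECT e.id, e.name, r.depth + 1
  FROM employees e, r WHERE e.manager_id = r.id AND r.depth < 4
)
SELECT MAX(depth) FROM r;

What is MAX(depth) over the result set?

Base: id=4 (Xena) at depth 0.
Iteration 1: rows with manager_id in {4} -> Uma (id 6, depth 1), Sara (id 7, depth 1).
Iteration 2: rows with manager_id in {6,7} -> Vera (id 8, depth 2), Liam (id 9, depth 2).
Iteration 3: rows with manager_id in {8,9} -> Omar (id 10, depth 3).
Iteration 4: rows with manager_id in {10} -> Eve (id 11, depth 4).
Iteration 5: depth < 4 fails for all current rows; recursion stops.
depth values: 0, 1, 1, 2, 2, 3, 4; the maximum is 4.

4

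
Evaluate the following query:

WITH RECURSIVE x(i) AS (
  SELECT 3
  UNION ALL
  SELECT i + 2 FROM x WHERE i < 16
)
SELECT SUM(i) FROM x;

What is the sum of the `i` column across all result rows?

80

Base: i=3.
Iteration 1: 3 < 16 holds -> i = 3 + 2 = 5.
Iteration 2: 5 < 16 holds -> i = 5 + 2 = 7.
Iteration 3: 7 < 16 holds -> i = 7 + 2 = 9.
Iteration 4: 9 < 16 holds -> i = 9 + 2 = 11.
Iteration 5: 11 < 16 holds -> i = 11 + 2 = 13.
Iteration 6: 13 < 16 holds -> i = 13 + 2 = 15.
Iteration 7: 15 < 16 holds -> i = 15 + 2 = 17.
Iteration 8: 17 < 16 fails; recursion stops.
SUM(i) = 3 + 5 + 7 + 9 + 11 + 13 + 15 + 17 = 80.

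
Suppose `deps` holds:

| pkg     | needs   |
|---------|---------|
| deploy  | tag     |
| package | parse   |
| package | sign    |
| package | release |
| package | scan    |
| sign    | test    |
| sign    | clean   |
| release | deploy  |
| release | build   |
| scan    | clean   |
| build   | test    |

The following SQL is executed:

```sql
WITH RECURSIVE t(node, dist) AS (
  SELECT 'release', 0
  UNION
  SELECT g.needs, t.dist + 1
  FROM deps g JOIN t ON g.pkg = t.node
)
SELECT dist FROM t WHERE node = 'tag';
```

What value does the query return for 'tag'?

2

Base: (release, dist=0).
Iteration 1: edges from {release} -> (build, dist=1), (deploy, dist=1).
Iteration 2: edges from {build,deploy} -> (tag, dist=2), (test, dist=2).
Iteration 3: no outgoing edges from {tag,test}; recursion stops.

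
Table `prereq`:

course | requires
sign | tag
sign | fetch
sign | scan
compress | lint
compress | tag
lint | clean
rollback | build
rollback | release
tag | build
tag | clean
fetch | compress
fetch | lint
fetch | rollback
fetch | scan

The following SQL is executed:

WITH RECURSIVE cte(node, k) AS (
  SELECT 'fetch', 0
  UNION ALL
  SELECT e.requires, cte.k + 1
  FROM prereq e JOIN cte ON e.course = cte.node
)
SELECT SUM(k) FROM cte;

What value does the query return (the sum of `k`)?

23

Base: (fetch, k=0).
Iteration 1: edges from {fetch} -> (compress, k=1), (lint, k=1), (rollback, k=1), (scan, k=1).
Iteration 2: edges from {compress,lint,rollback,scan} -> (build, k=2), (clean, k=2), (lint, k=2), (release, k=2), (tag, k=2).
Iteration 3: edges from {build,clean,lint,release,tag} -> (build, k=3), (clean, k=3) x2. [UNION ALL keeps all 3 new rows, including repeats]
Iteration 4: no outgoing edges from {build,clean}; recursion stops.
SUM(k) = 0 + 1 + 1 + 1 + 1 + 2 + 2 + 2 + 2 + 2 + 3 + 3 + 3 = 23.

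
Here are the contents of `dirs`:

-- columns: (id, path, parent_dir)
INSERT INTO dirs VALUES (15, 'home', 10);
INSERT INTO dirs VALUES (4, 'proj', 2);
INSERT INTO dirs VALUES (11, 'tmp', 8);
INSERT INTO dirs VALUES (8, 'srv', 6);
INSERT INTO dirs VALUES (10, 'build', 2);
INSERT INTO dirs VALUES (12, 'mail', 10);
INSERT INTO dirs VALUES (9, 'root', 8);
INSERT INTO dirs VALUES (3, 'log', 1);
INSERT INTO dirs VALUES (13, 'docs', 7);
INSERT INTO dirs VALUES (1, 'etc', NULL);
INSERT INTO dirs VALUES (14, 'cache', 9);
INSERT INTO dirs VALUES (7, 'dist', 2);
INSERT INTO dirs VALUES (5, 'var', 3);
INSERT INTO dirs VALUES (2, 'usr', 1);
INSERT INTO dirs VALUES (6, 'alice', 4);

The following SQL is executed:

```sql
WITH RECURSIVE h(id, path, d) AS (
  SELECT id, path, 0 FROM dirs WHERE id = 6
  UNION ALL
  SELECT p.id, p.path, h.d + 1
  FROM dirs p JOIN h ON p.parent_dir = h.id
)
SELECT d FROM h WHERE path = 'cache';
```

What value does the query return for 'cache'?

3

Base: id=6 (alice) at d 0.
Iteration 1: rows with parent_dir in {6} -> srv (id 8, d 1).
Iteration 2: rows with parent_dir in {8} -> root (id 9, d 2), tmp (id 11, d 2).
Iteration 3: rows with parent_dir in {9,11} -> cache (id 14, d 3).
Iteration 4: no rows with parent_dir in {14}; recursion stops.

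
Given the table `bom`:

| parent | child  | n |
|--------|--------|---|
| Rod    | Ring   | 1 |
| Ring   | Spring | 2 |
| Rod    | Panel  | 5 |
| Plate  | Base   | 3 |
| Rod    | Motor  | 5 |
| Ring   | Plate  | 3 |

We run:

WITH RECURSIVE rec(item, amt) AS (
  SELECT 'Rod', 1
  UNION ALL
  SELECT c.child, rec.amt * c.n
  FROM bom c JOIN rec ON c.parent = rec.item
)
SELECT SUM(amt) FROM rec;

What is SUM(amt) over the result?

Base: (Rod, amt=1).
Iteration 1: components of {Rod} -> Motor = 1*5 = 5, Panel = 1*5 = 5, Ring = 1*1 = 1.
Iteration 2: components of {Motor,Panel,Ring} -> Plate = 1*3 = 3, Spring = 1*2 = 2.
Iteration 3: components of {Plate,Spring} -> Base = 3*3 = 9.
Iteration 4: no further components; recursion stops.
SUM(amt) = 1 + 5 + 1 + 5 + 2 + 3 + 9 = 26.

26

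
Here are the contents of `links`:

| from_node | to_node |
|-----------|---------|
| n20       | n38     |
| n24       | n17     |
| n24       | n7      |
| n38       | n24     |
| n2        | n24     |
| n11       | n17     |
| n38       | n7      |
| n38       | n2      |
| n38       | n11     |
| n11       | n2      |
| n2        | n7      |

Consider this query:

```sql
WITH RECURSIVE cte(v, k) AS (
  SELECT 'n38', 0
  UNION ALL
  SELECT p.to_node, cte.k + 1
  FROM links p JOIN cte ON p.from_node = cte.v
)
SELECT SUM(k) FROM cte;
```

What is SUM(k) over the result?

36

Base: (n38, k=0).
Iteration 1: edges from {n38} -> (n11, k=1), (n2, k=1), (n24, k=1), (n7, k=1).
Iteration 2: edges from {n11,n2,n24,n7} -> (n17, k=2) x2, (n2, k=2), (n24, k=2), (n7, k=2) x2. [UNION ALL keeps all 6 new rows, including repeats]
Iteration 3: edges from {n17,n2,n24,n7} -> (n17, k=3), (n24, k=3), (n7, k=3) x2. [UNION ALL keeps all 4 new rows, including repeats]
Iteration 4: edges from {n17,n24,n7} -> (n17, k=4), (n7, k=4).
Iteration 5: no outgoing edges from {n17,n7}; recursion stops.
SUM(k) = 0 + 1 + 1 + 1 + 1 + 2 + 2 + 2 + 2 + 2 + 2 + 3 + 3 + 3 + ... (17 terms) = 36.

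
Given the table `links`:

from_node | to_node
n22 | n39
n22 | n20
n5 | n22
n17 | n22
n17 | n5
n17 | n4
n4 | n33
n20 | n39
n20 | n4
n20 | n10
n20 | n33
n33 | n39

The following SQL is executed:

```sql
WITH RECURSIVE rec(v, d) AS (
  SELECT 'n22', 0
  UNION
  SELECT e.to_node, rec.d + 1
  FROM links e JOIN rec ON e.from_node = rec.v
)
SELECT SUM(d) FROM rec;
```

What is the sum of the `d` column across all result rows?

20

Base: (n22, d=0).
Iteration 1: edges from {n22} -> (n20, d=1), (n39, d=1).
Iteration 2: edges from {n20,n39} -> (n10, d=2), (n33, d=2), (n39, d=2), (n4, d=2).
Iteration 3: edges from {n10,n33,n39,n4} -> (n33, d=3), (n39, d=3).
Iteration 4: edges from {n33,n39} -> (n39, d=4).
Iteration 5: no outgoing edges from {n39}; recursion stops.
SUM(d) = 0 + 1 + 1 + 2 + 2 + 2 + 2 + 3 + 3 + 4 = 20.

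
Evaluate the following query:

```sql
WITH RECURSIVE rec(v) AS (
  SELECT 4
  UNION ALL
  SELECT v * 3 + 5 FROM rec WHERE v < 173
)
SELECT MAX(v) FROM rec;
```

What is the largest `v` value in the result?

173

Base: v=4.
Iteration 1: 4 < 173 holds -> v = 4 * 3 + 5 = 17.
Iteration 2: 17 < 173 holds -> v = 17 * 3 + 5 = 56.
Iteration 3: 56 < 173 holds -> v = 56 * 3 + 5 = 173.
Iteration 4: 173 < 173 fails; recursion stops.
v values: 4, 17, 56, 173; the maximum is 173.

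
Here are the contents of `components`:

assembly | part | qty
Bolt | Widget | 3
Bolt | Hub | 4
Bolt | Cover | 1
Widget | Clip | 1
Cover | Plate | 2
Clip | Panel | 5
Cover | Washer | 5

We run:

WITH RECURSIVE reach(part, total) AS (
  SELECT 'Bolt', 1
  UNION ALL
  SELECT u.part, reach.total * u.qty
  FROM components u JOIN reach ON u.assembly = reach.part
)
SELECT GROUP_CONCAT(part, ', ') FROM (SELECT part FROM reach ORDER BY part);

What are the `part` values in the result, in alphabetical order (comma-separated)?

Base: (Bolt, total=1).
Iteration 1: components of {Bolt} -> Cover = 1*1 = 1, Hub = 1*4 = 4, Widget = 1*3 = 3.
Iteration 2: components of {Cover,Hub,Widget} -> Clip = 3*1 = 3, Plate = 1*2 = 2, Washer = 1*5 = 5.
Iteration 3: components of {Clip,Plate,Washer} -> Panel = 3*5 = 15.
Iteration 4: no further components; recursion stops.

Bolt, Clip, Cover, Hub, Panel, Plate, Washer, Widget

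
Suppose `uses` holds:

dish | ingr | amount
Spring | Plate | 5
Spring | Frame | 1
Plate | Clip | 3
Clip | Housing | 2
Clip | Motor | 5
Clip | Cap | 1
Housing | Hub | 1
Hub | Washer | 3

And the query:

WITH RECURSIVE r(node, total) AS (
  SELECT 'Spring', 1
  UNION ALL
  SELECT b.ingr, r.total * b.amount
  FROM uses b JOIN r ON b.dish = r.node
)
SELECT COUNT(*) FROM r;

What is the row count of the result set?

Base: (Spring, total=1).
Iteration 1: components of {Spring} -> Frame = 1*1 = 1, Plate = 1*5 = 5.
Iteration 2: components of {Frame,Plate} -> Clip = 5*3 = 15.
Iteration 3: components of {Clip} -> Cap = 15*1 = 15, Housing = 15*2 = 30, Motor = 15*5 = 75.
Iteration 4: components of {Cap,Housing,Motor} -> Hub = 30*1 = 30.
Iteration 5: components of {Hub} -> Washer = 30*3 = 90.
Iteration 6: no further components; recursion stops.
Total rows emitted: 9.

9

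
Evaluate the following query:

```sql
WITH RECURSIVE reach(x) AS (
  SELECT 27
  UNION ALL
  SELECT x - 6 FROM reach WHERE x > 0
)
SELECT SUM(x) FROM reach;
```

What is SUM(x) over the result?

Base: x=27.
Iteration 1: 27 > 0 holds -> x = 27 - 6 = 21.
Iteration 2: 21 > 0 holds -> x = 21 - 6 = 15.
Iteration 3: 15 > 0 holds -> x = 15 - 6 = 9.
Iteration 4: 9 > 0 holds -> x = 9 - 6 = 3.
Iteration 5: 3 > 0 holds -> x = 3 - 6 = -3.
Iteration 6: -3 > 0 fails; recursion stops.
SUM(x) = 27 + 21 + 15 + 9 + 3 + -3 = 72.

72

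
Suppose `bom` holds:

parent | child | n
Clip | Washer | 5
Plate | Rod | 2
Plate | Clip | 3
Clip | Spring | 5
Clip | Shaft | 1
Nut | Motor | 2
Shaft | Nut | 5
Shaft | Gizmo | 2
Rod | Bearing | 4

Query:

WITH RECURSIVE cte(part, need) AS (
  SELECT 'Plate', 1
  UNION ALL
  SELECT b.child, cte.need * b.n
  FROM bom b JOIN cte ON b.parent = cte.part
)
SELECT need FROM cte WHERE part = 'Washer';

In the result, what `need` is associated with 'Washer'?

15

Base: (Plate, need=1).
Iteration 1: components of {Plate} -> Clip = 1*3 = 3, Rod = 1*2 = 2.
Iteration 2: components of {Clip,Rod} -> Bearing = 2*4 = 8, Shaft = 3*1 = 3, Spring = 3*5 = 15, Washer = 3*5 = 15.
Iteration 3: components of {Bearing,Shaft,Spring,Washer} -> Gizmo = 3*2 = 6, Nut = 3*5 = 15.
Iteration 4: components of {Gizmo,Nut} -> Motor = 15*2 = 30.
Iteration 5: no further components; recursion stops.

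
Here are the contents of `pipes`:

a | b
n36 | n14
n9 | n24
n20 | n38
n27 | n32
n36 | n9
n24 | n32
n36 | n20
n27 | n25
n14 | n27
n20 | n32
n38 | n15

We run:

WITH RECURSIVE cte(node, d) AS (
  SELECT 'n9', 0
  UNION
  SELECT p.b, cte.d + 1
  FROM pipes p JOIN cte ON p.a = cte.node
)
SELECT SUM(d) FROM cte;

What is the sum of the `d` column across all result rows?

3

Base: (n9, d=0).
Iteration 1: edges from {n9} -> (n24, d=1).
Iteration 2: edges from {n24} -> (n32, d=2).
Iteration 3: no outgoing edges from {n32}; recursion stops.
SUM(d) = 0 + 1 + 2 = 3.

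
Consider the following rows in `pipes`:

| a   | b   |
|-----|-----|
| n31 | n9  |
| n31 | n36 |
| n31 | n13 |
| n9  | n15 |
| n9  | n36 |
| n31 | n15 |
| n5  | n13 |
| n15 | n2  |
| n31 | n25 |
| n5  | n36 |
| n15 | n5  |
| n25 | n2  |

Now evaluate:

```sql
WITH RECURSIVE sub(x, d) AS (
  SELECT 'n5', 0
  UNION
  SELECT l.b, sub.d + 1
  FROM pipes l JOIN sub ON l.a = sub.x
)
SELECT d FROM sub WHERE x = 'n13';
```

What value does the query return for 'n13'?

1

Base: (n5, d=0).
Iteration 1: edges from {n5} -> (n13, d=1), (n36, d=1).
Iteration 2: no outgoing edges from {n13,n36}; recursion stops.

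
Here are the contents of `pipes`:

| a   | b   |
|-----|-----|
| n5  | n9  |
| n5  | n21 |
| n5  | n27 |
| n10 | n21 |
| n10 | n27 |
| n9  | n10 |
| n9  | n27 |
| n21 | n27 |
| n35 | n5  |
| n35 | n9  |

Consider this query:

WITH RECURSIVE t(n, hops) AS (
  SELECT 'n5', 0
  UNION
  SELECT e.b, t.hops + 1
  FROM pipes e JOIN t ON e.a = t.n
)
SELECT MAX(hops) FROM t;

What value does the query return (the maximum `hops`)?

Base: (n5, hops=0).
Iteration 1: edges from {n5} -> (n21, hops=1), (n27, hops=1), (n9, hops=1).
Iteration 2: edges from {n21,n27,n9} -> (n10, hops=2), (n27, hops=2). [UNION drops 1 duplicate row(s)]
Iteration 3: edges from {n10,n27} -> (n21, hops=3), (n27, hops=3).
Iteration 4: edges from {n21,n27} -> (n27, hops=4).
Iteration 5: no outgoing edges from {n27}; recursion stops.
hops values: 0, 1, 1, 1, 2, 2, 3, 3, 4; the maximum is 4.

4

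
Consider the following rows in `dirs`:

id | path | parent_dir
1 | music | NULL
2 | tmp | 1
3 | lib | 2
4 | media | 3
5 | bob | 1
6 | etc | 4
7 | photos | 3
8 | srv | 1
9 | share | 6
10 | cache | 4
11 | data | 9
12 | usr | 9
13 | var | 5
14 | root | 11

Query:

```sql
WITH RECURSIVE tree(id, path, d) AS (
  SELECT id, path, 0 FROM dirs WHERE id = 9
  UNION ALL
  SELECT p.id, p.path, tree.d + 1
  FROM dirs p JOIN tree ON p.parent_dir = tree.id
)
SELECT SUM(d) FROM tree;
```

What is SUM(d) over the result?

Base: id=9 (share) at d 0.
Iteration 1: rows with parent_dir in {9} -> data (id 11, d 1), usr (id 12, d 1).
Iteration 2: rows with parent_dir in {11,12} -> root (id 14, d 2).
Iteration 3: no rows with parent_dir in {14}; recursion stops.
SUM(d) = 0 + 1 + 1 + 2 = 4.

4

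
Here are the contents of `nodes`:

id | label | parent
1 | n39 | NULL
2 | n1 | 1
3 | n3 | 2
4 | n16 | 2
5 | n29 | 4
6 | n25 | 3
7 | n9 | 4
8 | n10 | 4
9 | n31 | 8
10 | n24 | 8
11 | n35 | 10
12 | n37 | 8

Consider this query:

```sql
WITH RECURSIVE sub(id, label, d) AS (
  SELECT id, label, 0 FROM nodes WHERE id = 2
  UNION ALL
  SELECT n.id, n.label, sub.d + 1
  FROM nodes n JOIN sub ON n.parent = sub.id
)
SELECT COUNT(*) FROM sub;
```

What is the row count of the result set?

11

Base: id=2 (n1) at d 0.
Iteration 1: rows with parent in {2} -> n3 (id 3, d 1), n16 (id 4, d 1).
Iteration 2: rows with parent in {3,4} -> n29 (id 5, d 2), n25 (id 6, d 2), n9 (id 7, d 2), n10 (id 8, d 2).
Iteration 3: rows with parent in {5,6,7,8} -> n31 (id 9, d 3), n24 (id 10, d 3), n37 (id 12, d 3).
Iteration 4: rows with parent in {9,10,12} -> n35 (id 11, d 4).
Iteration 5: no rows with parent in {11}; recursion stops.
Total rows emitted: 11.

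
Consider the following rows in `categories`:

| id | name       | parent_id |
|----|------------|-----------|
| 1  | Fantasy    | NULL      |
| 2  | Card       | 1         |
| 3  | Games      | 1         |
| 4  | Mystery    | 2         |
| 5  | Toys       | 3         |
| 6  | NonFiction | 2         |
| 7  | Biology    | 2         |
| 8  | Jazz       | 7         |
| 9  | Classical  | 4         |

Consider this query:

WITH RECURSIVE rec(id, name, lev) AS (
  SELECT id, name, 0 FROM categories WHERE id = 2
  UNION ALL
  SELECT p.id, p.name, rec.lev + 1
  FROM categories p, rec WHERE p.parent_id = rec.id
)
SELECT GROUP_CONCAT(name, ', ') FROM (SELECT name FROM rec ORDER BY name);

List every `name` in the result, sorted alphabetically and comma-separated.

Base: id=2 (Card) at lev 0.
Iteration 1: rows with parent_id in {2} -> Mystery (id 4, lev 1), NonFiction (id 6, lev 1), Biology (id 7, lev 1).
Iteration 2: rows with parent_id in {4,6,7} -> Jazz (id 8, lev 2), Classical (id 9, lev 2).
Iteration 3: no rows with parent_id in {8,9}; recursion stops.

Biology, Card, Classical, Jazz, Mystery, NonFiction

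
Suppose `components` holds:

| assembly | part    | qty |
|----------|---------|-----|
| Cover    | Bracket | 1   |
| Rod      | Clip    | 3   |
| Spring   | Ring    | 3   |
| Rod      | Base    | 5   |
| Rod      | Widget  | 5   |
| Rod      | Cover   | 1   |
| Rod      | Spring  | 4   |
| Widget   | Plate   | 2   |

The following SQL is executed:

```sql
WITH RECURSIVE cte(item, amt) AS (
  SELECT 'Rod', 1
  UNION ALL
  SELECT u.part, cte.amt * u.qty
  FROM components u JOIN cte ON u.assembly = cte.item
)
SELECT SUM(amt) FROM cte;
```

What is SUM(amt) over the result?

Base: (Rod, amt=1).
Iteration 1: components of {Rod} -> Base = 1*5 = 5, Clip = 1*3 = 3, Cover = 1*1 = 1, Spring = 1*4 = 4, Widget = 1*5 = 5.
Iteration 2: components of {Base,Clip,Cover,Spring,Widget} -> Bracket = 1*1 = 1, Plate = 5*2 = 10, Ring = 4*3 = 12.
Iteration 3: no further components; recursion stops.
SUM(amt) = 1 + 1 + 5 + 5 + 4 + 3 + 1 + 10 + 12 = 42.

42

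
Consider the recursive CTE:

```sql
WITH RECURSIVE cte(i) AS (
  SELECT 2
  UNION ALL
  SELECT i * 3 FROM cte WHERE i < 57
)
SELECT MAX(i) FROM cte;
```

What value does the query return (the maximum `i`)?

Base: i=2.
Iteration 1: 2 < 57 holds -> i = 2 * 3 = 6.
Iteration 2: 6 < 57 holds -> i = 6 * 3 = 18.
Iteration 3: 18 < 57 holds -> i = 18 * 3 = 54.
Iteration 4: 54 < 57 holds -> i = 54 * 3 = 162.
Iteration 5: 162 < 57 fails; recursion stops.
i values: 2, 6, 18, 54, 162; the maximum is 162.

162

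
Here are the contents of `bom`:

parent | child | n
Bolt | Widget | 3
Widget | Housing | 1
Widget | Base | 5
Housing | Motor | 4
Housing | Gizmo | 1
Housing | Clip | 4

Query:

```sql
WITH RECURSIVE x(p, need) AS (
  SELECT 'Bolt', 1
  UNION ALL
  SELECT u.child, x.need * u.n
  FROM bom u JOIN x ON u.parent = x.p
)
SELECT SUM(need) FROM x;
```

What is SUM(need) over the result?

Base: (Bolt, need=1).
Iteration 1: components of {Bolt} -> Widget = 1*3 = 3.
Iteration 2: components of {Widget} -> Base = 3*5 = 15, Housing = 3*1 = 3.
Iteration 3: components of {Base,Housing} -> Clip = 3*4 = 12, Gizmo = 3*1 = 3, Motor = 3*4 = 12.
Iteration 4: no further components; recursion stops.
SUM(need) = 1 + 3 + 3 + 15 + 12 + 3 + 12 = 49.

49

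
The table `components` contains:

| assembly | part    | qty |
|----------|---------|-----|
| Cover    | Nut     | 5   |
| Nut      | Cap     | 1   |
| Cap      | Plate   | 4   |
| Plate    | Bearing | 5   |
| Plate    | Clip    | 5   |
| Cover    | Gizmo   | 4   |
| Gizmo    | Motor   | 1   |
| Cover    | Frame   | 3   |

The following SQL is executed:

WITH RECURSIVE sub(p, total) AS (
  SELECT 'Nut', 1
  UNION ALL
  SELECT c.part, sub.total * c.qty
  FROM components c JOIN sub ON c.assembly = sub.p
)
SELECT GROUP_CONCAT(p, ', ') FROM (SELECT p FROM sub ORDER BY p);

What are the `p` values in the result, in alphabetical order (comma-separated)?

Bearing, Cap, Clip, Nut, Plate

Base: (Nut, total=1).
Iteration 1: components of {Nut} -> Cap = 1*1 = 1.
Iteration 2: components of {Cap} -> Plate = 1*4 = 4.
Iteration 3: components of {Plate} -> Bearing = 4*5 = 20, Clip = 4*5 = 20.
Iteration 4: no further components; recursion stops.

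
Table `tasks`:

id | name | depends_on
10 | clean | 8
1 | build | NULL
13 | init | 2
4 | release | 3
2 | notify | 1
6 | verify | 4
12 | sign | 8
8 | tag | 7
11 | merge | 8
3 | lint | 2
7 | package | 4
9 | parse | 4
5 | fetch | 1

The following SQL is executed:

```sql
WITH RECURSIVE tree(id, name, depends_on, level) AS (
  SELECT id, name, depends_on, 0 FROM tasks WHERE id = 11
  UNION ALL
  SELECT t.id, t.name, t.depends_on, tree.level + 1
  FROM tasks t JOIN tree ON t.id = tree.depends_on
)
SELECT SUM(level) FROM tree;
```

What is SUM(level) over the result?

Base: id=11 (merge), depends_on=8, level 0.
Iteration 1: join on id=8 -> tag (id 8, depends_on=7, level 1).
Iteration 2: join on id=7 -> package (id 7, depends_on=4, level 2).
Iteration 3: join on id=4 -> release (id 4, depends_on=3, level 3).
Iteration 4: join on id=3 -> lint (id 3, depends_on=2, level 4).
Iteration 5: join on id=2 -> notify (id 2, depends_on=1, level 5).
Iteration 6: join on id=1 -> build (id 1, depends_on=NULL, level 6).
Iteration 7: depends_on is NULL; no match; recursion stops.
SUM(level) = 0 + 1 + 2 + 3 + 4 + 5 + 6 = 21.

21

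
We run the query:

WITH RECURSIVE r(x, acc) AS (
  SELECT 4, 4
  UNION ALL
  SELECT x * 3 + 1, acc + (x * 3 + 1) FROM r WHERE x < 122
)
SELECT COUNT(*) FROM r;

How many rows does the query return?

Base: x=4, acc=4.
Iteration 1: 4 < 122 holds -> x = 4 * 3 + 1 = 13, acc = 4 + 13 = 17.
Iteration 2: 13 < 122 holds -> x = 13 * 3 + 1 = 40, acc = 17 + 40 = 57.
Iteration 3: 40 < 122 holds -> x = 40 * 3 + 1 = 121, acc = 57 + 121 = 178.
Iteration 4: 121 < 122 holds -> x = 121 * 3 + 1 = 364, acc = 178 + 364 = 542.
Iteration 5: 364 < 122 fails; recursion stops.
Total rows emitted: 5.

5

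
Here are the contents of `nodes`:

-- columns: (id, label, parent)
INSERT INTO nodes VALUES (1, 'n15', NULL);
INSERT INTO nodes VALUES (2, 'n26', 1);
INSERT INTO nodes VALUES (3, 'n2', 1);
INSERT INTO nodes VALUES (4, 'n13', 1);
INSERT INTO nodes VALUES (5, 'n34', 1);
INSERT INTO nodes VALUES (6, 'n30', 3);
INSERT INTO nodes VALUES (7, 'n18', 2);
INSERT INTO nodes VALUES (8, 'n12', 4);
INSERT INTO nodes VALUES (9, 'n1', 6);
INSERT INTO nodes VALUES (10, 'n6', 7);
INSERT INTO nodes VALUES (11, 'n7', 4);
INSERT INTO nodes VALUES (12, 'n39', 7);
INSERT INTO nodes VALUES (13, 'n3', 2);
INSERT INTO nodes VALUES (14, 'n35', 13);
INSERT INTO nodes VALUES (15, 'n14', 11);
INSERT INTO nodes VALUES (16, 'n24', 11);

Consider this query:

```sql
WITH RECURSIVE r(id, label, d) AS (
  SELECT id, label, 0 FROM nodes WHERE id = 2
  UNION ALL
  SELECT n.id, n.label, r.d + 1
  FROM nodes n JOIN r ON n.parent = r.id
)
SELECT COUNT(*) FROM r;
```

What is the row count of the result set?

Base: id=2 (n26) at d 0.
Iteration 1: rows with parent in {2} -> n18 (id 7, d 1), n3 (id 13, d 1).
Iteration 2: rows with parent in {7,13} -> n6 (id 10, d 2), n39 (id 12, d 2), n35 (id 14, d 2).
Iteration 3: no rows with parent in {10,12,14}; recursion stops.
Total rows emitted: 6.

6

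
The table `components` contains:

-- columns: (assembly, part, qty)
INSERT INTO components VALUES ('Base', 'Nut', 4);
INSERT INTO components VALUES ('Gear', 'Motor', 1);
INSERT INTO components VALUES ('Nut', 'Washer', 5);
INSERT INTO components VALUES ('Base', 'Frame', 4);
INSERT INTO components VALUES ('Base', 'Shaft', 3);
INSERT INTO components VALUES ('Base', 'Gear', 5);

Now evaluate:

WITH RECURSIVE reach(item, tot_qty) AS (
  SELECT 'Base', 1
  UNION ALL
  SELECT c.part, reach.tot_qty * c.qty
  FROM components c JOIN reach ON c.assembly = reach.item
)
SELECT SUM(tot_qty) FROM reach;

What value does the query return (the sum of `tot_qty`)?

Base: (Base, tot_qty=1).
Iteration 1: components of {Base} -> Frame = 1*4 = 4, Gear = 1*5 = 5, Nut = 1*4 = 4, Shaft = 1*3 = 3.
Iteration 2: components of {Frame,Gear,Nut,Shaft} -> Motor = 5*1 = 5, Washer = 4*5 = 20.
Iteration 3: no further components; recursion stops.
SUM(tot_qty) = 1 + 5 + 4 + 4 + 3 + 5 + 20 = 42.

42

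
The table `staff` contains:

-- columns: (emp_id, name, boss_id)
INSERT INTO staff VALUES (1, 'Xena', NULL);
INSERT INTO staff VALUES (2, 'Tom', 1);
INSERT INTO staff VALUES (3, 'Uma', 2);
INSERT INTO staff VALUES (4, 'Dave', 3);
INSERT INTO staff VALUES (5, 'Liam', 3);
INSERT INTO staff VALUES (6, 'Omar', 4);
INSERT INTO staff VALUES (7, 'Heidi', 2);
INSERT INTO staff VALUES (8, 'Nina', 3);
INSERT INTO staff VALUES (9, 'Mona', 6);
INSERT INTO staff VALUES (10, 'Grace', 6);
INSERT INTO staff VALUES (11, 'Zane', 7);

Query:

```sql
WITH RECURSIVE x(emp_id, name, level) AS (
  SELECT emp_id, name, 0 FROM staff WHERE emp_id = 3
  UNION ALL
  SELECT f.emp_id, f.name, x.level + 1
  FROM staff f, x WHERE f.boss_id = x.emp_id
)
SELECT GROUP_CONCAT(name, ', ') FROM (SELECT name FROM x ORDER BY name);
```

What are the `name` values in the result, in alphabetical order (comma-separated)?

Dave, Grace, Liam, Mona, Nina, Omar, Uma

Base: emp_id=3 (Uma) at level 0.
Iteration 1: rows with boss_id in {3} -> Dave (id 4, level 1), Liam (id 5, level 1), Nina (id 8, level 1).
Iteration 2: rows with boss_id in {4,5,8} -> Omar (id 6, level 2).
Iteration 3: rows with boss_id in {6} -> Mona (id 9, level 3), Grace (id 10, level 3).
Iteration 4: no rows with boss_id in {9,10}; recursion stops.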